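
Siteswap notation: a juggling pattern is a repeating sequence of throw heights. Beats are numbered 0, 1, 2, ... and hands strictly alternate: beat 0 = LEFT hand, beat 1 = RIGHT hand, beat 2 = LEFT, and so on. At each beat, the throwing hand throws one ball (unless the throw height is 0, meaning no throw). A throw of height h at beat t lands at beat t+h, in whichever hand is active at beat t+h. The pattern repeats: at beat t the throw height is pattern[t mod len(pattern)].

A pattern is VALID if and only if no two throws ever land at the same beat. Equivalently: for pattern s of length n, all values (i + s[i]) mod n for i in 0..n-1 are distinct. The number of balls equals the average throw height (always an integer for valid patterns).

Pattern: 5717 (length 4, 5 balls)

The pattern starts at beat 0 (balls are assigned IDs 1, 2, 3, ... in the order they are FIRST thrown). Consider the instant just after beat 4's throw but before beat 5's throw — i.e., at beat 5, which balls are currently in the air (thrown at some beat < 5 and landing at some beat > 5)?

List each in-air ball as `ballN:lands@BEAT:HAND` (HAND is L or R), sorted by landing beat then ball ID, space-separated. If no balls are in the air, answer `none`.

Answer: ball2:lands@8:L ball4:lands@9:R ball3:lands@10:L

Derivation:
Beat 0 (L): throw ball1 h=5 -> lands@5:R; in-air after throw: [b1@5:R]
Beat 1 (R): throw ball2 h=7 -> lands@8:L; in-air after throw: [b1@5:R b2@8:L]
Beat 2 (L): throw ball3 h=1 -> lands@3:R; in-air after throw: [b3@3:R b1@5:R b2@8:L]
Beat 3 (R): throw ball3 h=7 -> lands@10:L; in-air after throw: [b1@5:R b2@8:L b3@10:L]
Beat 4 (L): throw ball4 h=5 -> lands@9:R; in-air after throw: [b1@5:R b2@8:L b4@9:R b3@10:L]
Beat 5 (R): throw ball1 h=7 -> lands@12:L; in-air after throw: [b2@8:L b4@9:R b3@10:L b1@12:L]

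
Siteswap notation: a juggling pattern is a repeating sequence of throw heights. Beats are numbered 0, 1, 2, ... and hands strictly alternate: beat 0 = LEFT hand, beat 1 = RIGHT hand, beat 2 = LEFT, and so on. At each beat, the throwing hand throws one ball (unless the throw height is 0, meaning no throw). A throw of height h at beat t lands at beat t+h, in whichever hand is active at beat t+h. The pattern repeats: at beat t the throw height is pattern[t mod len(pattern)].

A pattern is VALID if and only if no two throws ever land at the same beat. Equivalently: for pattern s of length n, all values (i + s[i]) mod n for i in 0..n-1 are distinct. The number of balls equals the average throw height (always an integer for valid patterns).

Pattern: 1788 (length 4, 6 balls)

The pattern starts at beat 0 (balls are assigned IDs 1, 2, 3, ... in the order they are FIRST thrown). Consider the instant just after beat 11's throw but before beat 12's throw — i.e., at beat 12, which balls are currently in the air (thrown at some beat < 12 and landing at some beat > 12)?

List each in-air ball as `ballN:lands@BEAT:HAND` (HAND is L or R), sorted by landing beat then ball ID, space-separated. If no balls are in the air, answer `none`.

Beat 0 (L): throw ball1 h=1 -> lands@1:R; in-air after throw: [b1@1:R]
Beat 1 (R): throw ball1 h=7 -> lands@8:L; in-air after throw: [b1@8:L]
Beat 2 (L): throw ball2 h=8 -> lands@10:L; in-air after throw: [b1@8:L b2@10:L]
Beat 3 (R): throw ball3 h=8 -> lands@11:R; in-air after throw: [b1@8:L b2@10:L b3@11:R]
Beat 4 (L): throw ball4 h=1 -> lands@5:R; in-air after throw: [b4@5:R b1@8:L b2@10:L b3@11:R]
Beat 5 (R): throw ball4 h=7 -> lands@12:L; in-air after throw: [b1@8:L b2@10:L b3@11:R b4@12:L]
Beat 6 (L): throw ball5 h=8 -> lands@14:L; in-air after throw: [b1@8:L b2@10:L b3@11:R b4@12:L b5@14:L]
Beat 7 (R): throw ball6 h=8 -> lands@15:R; in-air after throw: [b1@8:L b2@10:L b3@11:R b4@12:L b5@14:L b6@15:R]
Beat 8 (L): throw ball1 h=1 -> lands@9:R; in-air after throw: [b1@9:R b2@10:L b3@11:R b4@12:L b5@14:L b6@15:R]
Beat 9 (R): throw ball1 h=7 -> lands@16:L; in-air after throw: [b2@10:L b3@11:R b4@12:L b5@14:L b6@15:R b1@16:L]
Beat 10 (L): throw ball2 h=8 -> lands@18:L; in-air after throw: [b3@11:R b4@12:L b5@14:L b6@15:R b1@16:L b2@18:L]
Beat 11 (R): throw ball3 h=8 -> lands@19:R; in-air after throw: [b4@12:L b5@14:L b6@15:R b1@16:L b2@18:L b3@19:R]
Beat 12 (L): throw ball4 h=1 -> lands@13:R; in-air after throw: [b4@13:R b5@14:L b6@15:R b1@16:L b2@18:L b3@19:R]

Answer: ball5:lands@14:L ball6:lands@15:R ball1:lands@16:L ball2:lands@18:L ball3:lands@19:R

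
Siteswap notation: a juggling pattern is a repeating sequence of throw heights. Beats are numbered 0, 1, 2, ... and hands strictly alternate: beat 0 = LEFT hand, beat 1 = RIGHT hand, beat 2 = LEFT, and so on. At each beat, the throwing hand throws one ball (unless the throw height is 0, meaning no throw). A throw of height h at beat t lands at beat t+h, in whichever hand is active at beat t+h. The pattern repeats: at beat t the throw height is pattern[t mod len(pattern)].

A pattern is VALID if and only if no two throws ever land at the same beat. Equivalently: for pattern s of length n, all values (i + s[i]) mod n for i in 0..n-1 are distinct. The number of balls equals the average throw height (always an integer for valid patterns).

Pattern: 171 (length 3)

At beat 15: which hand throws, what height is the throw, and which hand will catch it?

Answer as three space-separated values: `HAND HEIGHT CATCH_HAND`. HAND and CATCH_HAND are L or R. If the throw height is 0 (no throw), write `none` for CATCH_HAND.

Beat 15: 15 mod 2 = 1, so hand = R
Throw height = pattern[15 mod 3] = pattern[0] = 1
Lands at beat 15+1=16, 16 mod 2 = 0, so catch hand = L

Answer: R 1 L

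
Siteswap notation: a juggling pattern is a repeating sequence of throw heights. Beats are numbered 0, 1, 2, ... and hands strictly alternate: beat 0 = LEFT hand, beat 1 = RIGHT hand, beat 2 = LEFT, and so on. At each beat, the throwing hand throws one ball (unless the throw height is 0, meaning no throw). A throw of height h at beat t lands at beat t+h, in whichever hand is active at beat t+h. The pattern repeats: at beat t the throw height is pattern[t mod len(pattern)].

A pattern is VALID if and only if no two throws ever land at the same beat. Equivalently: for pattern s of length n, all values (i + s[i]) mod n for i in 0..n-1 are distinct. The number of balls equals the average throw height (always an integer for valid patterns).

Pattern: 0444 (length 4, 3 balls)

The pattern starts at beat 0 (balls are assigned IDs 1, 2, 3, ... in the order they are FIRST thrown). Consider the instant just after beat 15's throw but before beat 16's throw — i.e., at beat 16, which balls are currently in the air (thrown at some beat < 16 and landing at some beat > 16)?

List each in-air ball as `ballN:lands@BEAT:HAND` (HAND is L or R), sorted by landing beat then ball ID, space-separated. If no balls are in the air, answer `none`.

Answer: ball1:lands@17:R ball2:lands@18:L ball3:lands@19:R

Derivation:
Beat 1 (R): throw ball1 h=4 -> lands@5:R; in-air after throw: [b1@5:R]
Beat 2 (L): throw ball2 h=4 -> lands@6:L; in-air after throw: [b1@5:R b2@6:L]
Beat 3 (R): throw ball3 h=4 -> lands@7:R; in-air after throw: [b1@5:R b2@6:L b3@7:R]
Beat 5 (R): throw ball1 h=4 -> lands@9:R; in-air after throw: [b2@6:L b3@7:R b1@9:R]
Beat 6 (L): throw ball2 h=4 -> lands@10:L; in-air after throw: [b3@7:R b1@9:R b2@10:L]
Beat 7 (R): throw ball3 h=4 -> lands@11:R; in-air after throw: [b1@9:R b2@10:L b3@11:R]
Beat 9 (R): throw ball1 h=4 -> lands@13:R; in-air after throw: [b2@10:L b3@11:R b1@13:R]
Beat 10 (L): throw ball2 h=4 -> lands@14:L; in-air after throw: [b3@11:R b1@13:R b2@14:L]
Beat 11 (R): throw ball3 h=4 -> lands@15:R; in-air after throw: [b1@13:R b2@14:L b3@15:R]
Beat 13 (R): throw ball1 h=4 -> lands@17:R; in-air after throw: [b2@14:L b3@15:R b1@17:R]
Beat 14 (L): throw ball2 h=4 -> lands@18:L; in-air after throw: [b3@15:R b1@17:R b2@18:L]
Beat 15 (R): throw ball3 h=4 -> lands@19:R; in-air after throw: [b1@17:R b2@18:L b3@19:R]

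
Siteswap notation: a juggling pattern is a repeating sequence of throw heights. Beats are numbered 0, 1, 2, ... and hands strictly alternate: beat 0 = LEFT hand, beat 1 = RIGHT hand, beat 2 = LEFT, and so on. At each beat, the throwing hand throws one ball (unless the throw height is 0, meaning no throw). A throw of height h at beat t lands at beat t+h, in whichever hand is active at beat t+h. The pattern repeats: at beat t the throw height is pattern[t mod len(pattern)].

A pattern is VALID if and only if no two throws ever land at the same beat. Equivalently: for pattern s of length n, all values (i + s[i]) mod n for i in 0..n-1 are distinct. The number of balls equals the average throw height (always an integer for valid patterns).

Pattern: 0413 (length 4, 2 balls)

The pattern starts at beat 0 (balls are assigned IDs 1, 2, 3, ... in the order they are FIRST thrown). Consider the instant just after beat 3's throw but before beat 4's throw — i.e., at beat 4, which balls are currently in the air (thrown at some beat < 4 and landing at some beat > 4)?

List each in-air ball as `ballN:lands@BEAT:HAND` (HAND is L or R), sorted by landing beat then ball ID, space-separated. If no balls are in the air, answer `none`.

Answer: ball1:lands@5:R ball2:lands@6:L

Derivation:
Beat 1 (R): throw ball1 h=4 -> lands@5:R; in-air after throw: [b1@5:R]
Beat 2 (L): throw ball2 h=1 -> lands@3:R; in-air after throw: [b2@3:R b1@5:R]
Beat 3 (R): throw ball2 h=3 -> lands@6:L; in-air after throw: [b1@5:R b2@6:L]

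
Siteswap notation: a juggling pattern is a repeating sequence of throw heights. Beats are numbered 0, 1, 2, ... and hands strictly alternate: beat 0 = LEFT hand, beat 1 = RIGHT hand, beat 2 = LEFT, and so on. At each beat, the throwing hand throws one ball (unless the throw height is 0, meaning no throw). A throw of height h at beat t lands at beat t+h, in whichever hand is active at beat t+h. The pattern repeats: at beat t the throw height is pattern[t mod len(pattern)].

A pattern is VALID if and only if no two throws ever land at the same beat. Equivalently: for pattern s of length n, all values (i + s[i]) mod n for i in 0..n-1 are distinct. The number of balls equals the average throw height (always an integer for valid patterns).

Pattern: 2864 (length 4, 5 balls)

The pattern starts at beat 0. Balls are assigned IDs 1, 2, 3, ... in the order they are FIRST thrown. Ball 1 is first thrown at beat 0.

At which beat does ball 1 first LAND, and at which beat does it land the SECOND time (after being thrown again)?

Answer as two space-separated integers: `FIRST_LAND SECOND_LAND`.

Answer: 2 8

Derivation:
Beat 0 (L): throw ball1 h=2 -> lands@2:L; in-air after throw: [b1@2:L]
Beat 1 (R): throw ball2 h=8 -> lands@9:R; in-air after throw: [b1@2:L b2@9:R]
Beat 2 (L): throw ball1 h=6 -> lands@8:L; in-air after throw: [b1@8:L b2@9:R]
Beat 3 (R): throw ball3 h=4 -> lands@7:R; in-air after throw: [b3@7:R b1@8:L b2@9:R]
Beat 4 (L): throw ball4 h=2 -> lands@6:L; in-air after throw: [b4@6:L b3@7:R b1@8:L b2@9:R]
Beat 5 (R): throw ball5 h=8 -> lands@13:R; in-air after throw: [b4@6:L b3@7:R b1@8:L b2@9:R b5@13:R]
Beat 6 (L): throw ball4 h=6 -> lands@12:L; in-air after throw: [b3@7:R b1@8:L b2@9:R b4@12:L b5@13:R]
Beat 7 (R): throw ball3 h=4 -> lands@11:R; in-air after throw: [b1@8:L b2@9:R b3@11:R b4@12:L b5@13:R]
Beat 8 (L): throw ball1 h=2 -> lands@10:L; in-air after throw: [b2@9:R b1@10:L b3@11:R b4@12:L b5@13:R]
Ball 1: thrown@0 h=2 -> first land @2; rethrown@2 h=6 -> second land @8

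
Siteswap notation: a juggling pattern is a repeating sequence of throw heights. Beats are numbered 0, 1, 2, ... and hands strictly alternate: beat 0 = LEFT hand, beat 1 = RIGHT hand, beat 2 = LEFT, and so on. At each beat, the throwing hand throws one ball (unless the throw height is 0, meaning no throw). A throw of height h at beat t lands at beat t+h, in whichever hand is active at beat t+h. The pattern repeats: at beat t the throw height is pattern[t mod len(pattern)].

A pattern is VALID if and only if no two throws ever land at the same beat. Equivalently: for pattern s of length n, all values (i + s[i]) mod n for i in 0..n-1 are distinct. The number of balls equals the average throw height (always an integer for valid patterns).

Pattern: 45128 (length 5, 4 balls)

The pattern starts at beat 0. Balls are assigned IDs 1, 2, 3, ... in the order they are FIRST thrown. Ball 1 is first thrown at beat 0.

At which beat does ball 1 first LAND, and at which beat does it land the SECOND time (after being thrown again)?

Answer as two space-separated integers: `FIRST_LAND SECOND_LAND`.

Answer: 4 12

Derivation:
Beat 0 (L): throw ball1 h=4 -> lands@4:L; in-air after throw: [b1@4:L]
Beat 1 (R): throw ball2 h=5 -> lands@6:L; in-air after throw: [b1@4:L b2@6:L]
Beat 2 (L): throw ball3 h=1 -> lands@3:R; in-air after throw: [b3@3:R b1@4:L b2@6:L]
Beat 3 (R): throw ball3 h=2 -> lands@5:R; in-air after throw: [b1@4:L b3@5:R b2@6:L]
Beat 4 (L): throw ball1 h=8 -> lands@12:L; in-air after throw: [b3@5:R b2@6:L b1@12:L]
Beat 5 (R): throw ball3 h=4 -> lands@9:R; in-air after throw: [b2@6:L b3@9:R b1@12:L]
Beat 6 (L): throw ball2 h=5 -> lands@11:R; in-air after throw: [b3@9:R b2@11:R b1@12:L]
Beat 7 (R): throw ball4 h=1 -> lands@8:L; in-air after throw: [b4@8:L b3@9:R b2@11:R b1@12:L]
Beat 8 (L): throw ball4 h=2 -> lands@10:L; in-air after throw: [b3@9:R b4@10:L b2@11:R b1@12:L]
Beat 9 (R): throw ball3 h=8 -> lands@17:R; in-air after throw: [b4@10:L b2@11:R b1@12:L b3@17:R]
Beat 10 (L): throw ball4 h=4 -> lands@14:L; in-air after throw: [b2@11:R b1@12:L b4@14:L b3@17:R]
Beat 11 (R): throw ball2 h=5 -> lands@16:L; in-air after throw: [b1@12:L b4@14:L b2@16:L b3@17:R]
Ball 1: thrown@0 h=4 -> first land @4; rethrown@4 h=8 -> second land @12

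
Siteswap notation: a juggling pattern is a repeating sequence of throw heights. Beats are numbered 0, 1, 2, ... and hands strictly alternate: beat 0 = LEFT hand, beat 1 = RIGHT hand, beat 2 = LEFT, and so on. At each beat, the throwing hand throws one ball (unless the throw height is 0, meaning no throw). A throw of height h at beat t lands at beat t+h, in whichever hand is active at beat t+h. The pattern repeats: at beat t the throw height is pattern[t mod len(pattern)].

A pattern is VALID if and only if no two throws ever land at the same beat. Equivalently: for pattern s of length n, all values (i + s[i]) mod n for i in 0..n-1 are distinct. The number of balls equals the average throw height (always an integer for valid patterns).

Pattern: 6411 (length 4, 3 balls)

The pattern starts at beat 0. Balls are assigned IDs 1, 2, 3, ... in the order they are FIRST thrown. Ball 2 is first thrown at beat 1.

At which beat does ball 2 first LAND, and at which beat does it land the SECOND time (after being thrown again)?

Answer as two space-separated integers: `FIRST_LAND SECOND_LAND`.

Beat 0 (L): throw ball1 h=6 -> lands@6:L; in-air after throw: [b1@6:L]
Beat 1 (R): throw ball2 h=4 -> lands@5:R; in-air after throw: [b2@5:R b1@6:L]
Beat 2 (L): throw ball3 h=1 -> lands@3:R; in-air after throw: [b3@3:R b2@5:R b1@6:L]
Beat 3 (R): throw ball3 h=1 -> lands@4:L; in-air after throw: [b3@4:L b2@5:R b1@6:L]
Beat 4 (L): throw ball3 h=6 -> lands@10:L; in-air after throw: [b2@5:R b1@6:L b3@10:L]
Beat 5 (R): throw ball2 h=4 -> lands@9:R; in-air after throw: [b1@6:L b2@9:R b3@10:L]
Beat 6 (L): throw ball1 h=1 -> lands@7:R; in-air after throw: [b1@7:R b2@9:R b3@10:L]
Beat 7 (R): throw ball1 h=1 -> lands@8:L; in-air after throw: [b1@8:L b2@9:R b3@10:L]
Beat 8 (L): throw ball1 h=6 -> lands@14:L; in-air after throw: [b2@9:R b3@10:L b1@14:L]
Beat 9 (R): throw ball2 h=4 -> lands@13:R; in-air after throw: [b3@10:L b2@13:R b1@14:L]
Ball 2: thrown@1 h=4 -> first land @5; rethrown@5 h=4 -> second land @9

Answer: 5 9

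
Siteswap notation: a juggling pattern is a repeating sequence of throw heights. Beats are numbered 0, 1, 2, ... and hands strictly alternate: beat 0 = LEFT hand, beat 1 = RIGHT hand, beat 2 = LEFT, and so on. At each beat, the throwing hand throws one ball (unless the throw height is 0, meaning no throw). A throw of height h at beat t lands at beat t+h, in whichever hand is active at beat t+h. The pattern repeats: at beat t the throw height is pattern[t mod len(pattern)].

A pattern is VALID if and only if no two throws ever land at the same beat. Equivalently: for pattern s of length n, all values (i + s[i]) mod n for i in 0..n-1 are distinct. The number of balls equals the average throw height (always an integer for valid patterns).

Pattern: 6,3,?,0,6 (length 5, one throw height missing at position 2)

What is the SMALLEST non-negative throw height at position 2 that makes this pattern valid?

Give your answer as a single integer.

Answer: 0

Derivation:
i=0: (0 + 6) mod 5 = 1
i=1: (1 + 3) mod 5 = 4
i=2: s[i]=? (unknown)
i=3: (3 + 0) mod 5 = 3
i=4: (4 + 6) mod 5 = 0
Known residues: [0, 1, 3, 4]; need a permutation of 0..4, so missing residue r = 2
Need (2 + s) mod 5 = 2; smallest s = (2 - 2) mod 5 = 0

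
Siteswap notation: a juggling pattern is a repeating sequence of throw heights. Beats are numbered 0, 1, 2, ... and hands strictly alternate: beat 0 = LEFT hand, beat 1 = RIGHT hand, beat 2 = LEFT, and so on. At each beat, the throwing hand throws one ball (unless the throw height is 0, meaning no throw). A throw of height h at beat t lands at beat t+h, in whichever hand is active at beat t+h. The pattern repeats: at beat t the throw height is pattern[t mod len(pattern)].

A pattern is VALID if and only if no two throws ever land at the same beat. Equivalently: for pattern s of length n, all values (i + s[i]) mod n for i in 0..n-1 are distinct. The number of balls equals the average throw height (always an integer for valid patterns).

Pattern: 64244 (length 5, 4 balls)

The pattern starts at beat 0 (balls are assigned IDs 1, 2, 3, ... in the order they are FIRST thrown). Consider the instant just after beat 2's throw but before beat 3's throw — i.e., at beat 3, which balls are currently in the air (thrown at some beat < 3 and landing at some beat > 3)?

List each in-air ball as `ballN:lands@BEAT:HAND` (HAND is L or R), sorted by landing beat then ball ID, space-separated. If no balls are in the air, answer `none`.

Beat 0 (L): throw ball1 h=6 -> lands@6:L; in-air after throw: [b1@6:L]
Beat 1 (R): throw ball2 h=4 -> lands@5:R; in-air after throw: [b2@5:R b1@6:L]
Beat 2 (L): throw ball3 h=2 -> lands@4:L; in-air after throw: [b3@4:L b2@5:R b1@6:L]
Beat 3 (R): throw ball4 h=4 -> lands@7:R; in-air after throw: [b3@4:L b2@5:R b1@6:L b4@7:R]

Answer: ball3:lands@4:L ball2:lands@5:R ball1:lands@6:L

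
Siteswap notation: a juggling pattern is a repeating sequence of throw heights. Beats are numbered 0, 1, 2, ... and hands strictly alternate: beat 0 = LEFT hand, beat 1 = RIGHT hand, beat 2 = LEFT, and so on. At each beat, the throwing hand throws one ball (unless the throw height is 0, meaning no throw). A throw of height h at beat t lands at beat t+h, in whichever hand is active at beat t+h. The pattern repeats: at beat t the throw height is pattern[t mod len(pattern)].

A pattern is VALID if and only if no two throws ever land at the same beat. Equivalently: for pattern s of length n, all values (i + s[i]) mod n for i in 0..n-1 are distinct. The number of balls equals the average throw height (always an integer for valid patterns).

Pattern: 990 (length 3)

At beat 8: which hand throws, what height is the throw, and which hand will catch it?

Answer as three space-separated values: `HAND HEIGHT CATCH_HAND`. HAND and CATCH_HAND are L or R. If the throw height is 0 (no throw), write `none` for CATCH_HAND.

Beat 8: 8 mod 2 = 0, so hand = L
Throw height = pattern[8 mod 3] = pattern[2] = 0

Answer: L 0 none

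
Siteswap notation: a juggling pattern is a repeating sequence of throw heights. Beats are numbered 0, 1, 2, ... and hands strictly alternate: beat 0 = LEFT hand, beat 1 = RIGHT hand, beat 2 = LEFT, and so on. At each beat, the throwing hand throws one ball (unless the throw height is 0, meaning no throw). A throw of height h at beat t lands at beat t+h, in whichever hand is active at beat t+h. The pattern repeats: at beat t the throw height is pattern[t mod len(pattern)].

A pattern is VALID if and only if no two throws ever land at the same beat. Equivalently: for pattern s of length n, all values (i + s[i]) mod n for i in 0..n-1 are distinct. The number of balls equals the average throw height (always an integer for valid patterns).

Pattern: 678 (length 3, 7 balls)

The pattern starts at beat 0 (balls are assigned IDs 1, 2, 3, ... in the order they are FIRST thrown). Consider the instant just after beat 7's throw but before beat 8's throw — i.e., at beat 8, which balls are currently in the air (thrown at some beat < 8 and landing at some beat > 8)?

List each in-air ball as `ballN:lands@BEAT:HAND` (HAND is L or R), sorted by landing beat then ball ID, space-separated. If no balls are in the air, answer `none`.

Answer: ball4:lands@9:R ball3:lands@10:L ball5:lands@11:R ball1:lands@12:L ball6:lands@13:R ball7:lands@14:L

Derivation:
Beat 0 (L): throw ball1 h=6 -> lands@6:L; in-air after throw: [b1@6:L]
Beat 1 (R): throw ball2 h=7 -> lands@8:L; in-air after throw: [b1@6:L b2@8:L]
Beat 2 (L): throw ball3 h=8 -> lands@10:L; in-air after throw: [b1@6:L b2@8:L b3@10:L]
Beat 3 (R): throw ball4 h=6 -> lands@9:R; in-air after throw: [b1@6:L b2@8:L b4@9:R b3@10:L]
Beat 4 (L): throw ball5 h=7 -> lands@11:R; in-air after throw: [b1@6:L b2@8:L b4@9:R b3@10:L b5@11:R]
Beat 5 (R): throw ball6 h=8 -> lands@13:R; in-air after throw: [b1@6:L b2@8:L b4@9:R b3@10:L b5@11:R b6@13:R]
Beat 6 (L): throw ball1 h=6 -> lands@12:L; in-air after throw: [b2@8:L b4@9:R b3@10:L b5@11:R b1@12:L b6@13:R]
Beat 7 (R): throw ball7 h=7 -> lands@14:L; in-air after throw: [b2@8:L b4@9:R b3@10:L b5@11:R b1@12:L b6@13:R b7@14:L]
Beat 8 (L): throw ball2 h=8 -> lands@16:L; in-air after throw: [b4@9:R b3@10:L b5@11:R b1@12:L b6@13:R b7@14:L b2@16:L]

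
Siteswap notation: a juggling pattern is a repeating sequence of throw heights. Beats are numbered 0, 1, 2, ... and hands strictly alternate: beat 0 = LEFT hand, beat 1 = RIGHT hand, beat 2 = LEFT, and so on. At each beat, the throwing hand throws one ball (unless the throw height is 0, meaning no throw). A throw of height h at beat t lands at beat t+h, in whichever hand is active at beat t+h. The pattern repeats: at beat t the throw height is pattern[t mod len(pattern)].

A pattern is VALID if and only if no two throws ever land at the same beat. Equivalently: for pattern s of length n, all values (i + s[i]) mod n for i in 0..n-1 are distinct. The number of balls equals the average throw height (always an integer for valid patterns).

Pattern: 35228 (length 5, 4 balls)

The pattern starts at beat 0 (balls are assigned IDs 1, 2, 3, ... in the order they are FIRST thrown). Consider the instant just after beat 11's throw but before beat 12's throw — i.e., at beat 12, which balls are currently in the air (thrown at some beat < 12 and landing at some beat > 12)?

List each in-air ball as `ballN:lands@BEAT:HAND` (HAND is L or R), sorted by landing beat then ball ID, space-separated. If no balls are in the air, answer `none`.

Beat 0 (L): throw ball1 h=3 -> lands@3:R; in-air after throw: [b1@3:R]
Beat 1 (R): throw ball2 h=5 -> lands@6:L; in-air after throw: [b1@3:R b2@6:L]
Beat 2 (L): throw ball3 h=2 -> lands@4:L; in-air after throw: [b1@3:R b3@4:L b2@6:L]
Beat 3 (R): throw ball1 h=2 -> lands@5:R; in-air after throw: [b3@4:L b1@5:R b2@6:L]
Beat 4 (L): throw ball3 h=8 -> lands@12:L; in-air after throw: [b1@5:R b2@6:L b3@12:L]
Beat 5 (R): throw ball1 h=3 -> lands@8:L; in-air after throw: [b2@6:L b1@8:L b3@12:L]
Beat 6 (L): throw ball2 h=5 -> lands@11:R; in-air after throw: [b1@8:L b2@11:R b3@12:L]
Beat 7 (R): throw ball4 h=2 -> lands@9:R; in-air after throw: [b1@8:L b4@9:R b2@11:R b3@12:L]
Beat 8 (L): throw ball1 h=2 -> lands@10:L; in-air after throw: [b4@9:R b1@10:L b2@11:R b3@12:L]
Beat 9 (R): throw ball4 h=8 -> lands@17:R; in-air after throw: [b1@10:L b2@11:R b3@12:L b4@17:R]
Beat 10 (L): throw ball1 h=3 -> lands@13:R; in-air after throw: [b2@11:R b3@12:L b1@13:R b4@17:R]
Beat 11 (R): throw ball2 h=5 -> lands@16:L; in-air after throw: [b3@12:L b1@13:R b2@16:L b4@17:R]
Beat 12 (L): throw ball3 h=2 -> lands@14:L; in-air after throw: [b1@13:R b3@14:L b2@16:L b4@17:R]

Answer: ball1:lands@13:R ball2:lands@16:L ball4:lands@17:R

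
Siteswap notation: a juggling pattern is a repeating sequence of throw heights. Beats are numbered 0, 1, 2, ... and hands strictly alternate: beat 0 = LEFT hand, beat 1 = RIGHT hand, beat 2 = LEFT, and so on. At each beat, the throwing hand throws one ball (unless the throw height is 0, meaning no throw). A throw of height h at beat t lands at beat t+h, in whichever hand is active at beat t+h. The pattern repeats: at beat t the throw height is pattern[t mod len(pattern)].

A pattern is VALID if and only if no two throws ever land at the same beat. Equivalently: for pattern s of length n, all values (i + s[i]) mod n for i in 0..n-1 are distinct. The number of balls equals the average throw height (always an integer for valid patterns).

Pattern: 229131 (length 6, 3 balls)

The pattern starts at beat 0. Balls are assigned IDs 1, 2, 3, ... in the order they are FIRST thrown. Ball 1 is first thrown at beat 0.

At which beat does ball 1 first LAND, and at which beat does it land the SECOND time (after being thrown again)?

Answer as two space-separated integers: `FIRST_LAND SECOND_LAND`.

Answer: 2 11

Derivation:
Beat 0 (L): throw ball1 h=2 -> lands@2:L; in-air after throw: [b1@2:L]
Beat 1 (R): throw ball2 h=2 -> lands@3:R; in-air after throw: [b1@2:L b2@3:R]
Beat 2 (L): throw ball1 h=9 -> lands@11:R; in-air after throw: [b2@3:R b1@11:R]
Beat 3 (R): throw ball2 h=1 -> lands@4:L; in-air after throw: [b2@4:L b1@11:R]
Beat 4 (L): throw ball2 h=3 -> lands@7:R; in-air after throw: [b2@7:R b1@11:R]
Beat 5 (R): throw ball3 h=1 -> lands@6:L; in-air after throw: [b3@6:L b2@7:R b1@11:R]
Beat 6 (L): throw ball3 h=2 -> lands@8:L; in-air after throw: [b2@7:R b3@8:L b1@11:R]
Beat 7 (R): throw ball2 h=2 -> lands@9:R; in-air after throw: [b3@8:L b2@9:R b1@11:R]
Beat 8 (L): throw ball3 h=9 -> lands@17:R; in-air after throw: [b2@9:R b1@11:R b3@17:R]
Beat 9 (R): throw ball2 h=1 -> lands@10:L; in-air after throw: [b2@10:L b1@11:R b3@17:R]
Beat 10 (L): throw ball2 h=3 -> lands@13:R; in-air after throw: [b1@11:R b2@13:R b3@17:R]
Beat 11 (R): throw ball1 h=1 -> lands@12:L; in-air after throw: [b1@12:L b2@13:R b3@17:R]
Ball 1: thrown@0 h=2 -> first land @2; rethrown@2 h=9 -> second land @11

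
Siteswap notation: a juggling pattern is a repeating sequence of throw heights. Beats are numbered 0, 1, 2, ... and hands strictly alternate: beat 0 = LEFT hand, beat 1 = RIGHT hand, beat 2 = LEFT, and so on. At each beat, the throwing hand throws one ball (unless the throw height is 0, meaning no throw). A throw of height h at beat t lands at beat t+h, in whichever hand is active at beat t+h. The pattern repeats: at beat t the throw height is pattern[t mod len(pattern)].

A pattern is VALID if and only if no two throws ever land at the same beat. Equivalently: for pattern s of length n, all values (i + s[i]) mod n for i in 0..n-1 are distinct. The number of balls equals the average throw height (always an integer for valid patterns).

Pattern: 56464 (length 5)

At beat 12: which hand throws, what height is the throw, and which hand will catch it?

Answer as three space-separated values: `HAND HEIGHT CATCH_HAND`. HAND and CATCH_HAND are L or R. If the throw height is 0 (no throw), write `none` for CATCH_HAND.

Answer: L 4 L

Derivation:
Beat 12: 12 mod 2 = 0, so hand = L
Throw height = pattern[12 mod 5] = pattern[2] = 4
Lands at beat 12+4=16, 16 mod 2 = 0, so catch hand = L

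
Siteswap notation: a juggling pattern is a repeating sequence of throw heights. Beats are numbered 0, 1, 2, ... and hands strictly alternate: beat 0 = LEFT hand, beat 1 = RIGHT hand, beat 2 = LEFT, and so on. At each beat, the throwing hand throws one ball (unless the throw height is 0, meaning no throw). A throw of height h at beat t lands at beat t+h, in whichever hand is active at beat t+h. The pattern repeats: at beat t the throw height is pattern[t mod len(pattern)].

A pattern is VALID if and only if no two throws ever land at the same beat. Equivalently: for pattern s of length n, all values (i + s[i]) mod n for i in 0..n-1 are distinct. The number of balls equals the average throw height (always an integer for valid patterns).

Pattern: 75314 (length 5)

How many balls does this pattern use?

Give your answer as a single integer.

Pattern = [7, 5, 3, 1, 4], length n = 5
  position 0: throw height = 7, running sum = 7
  position 1: throw height = 5, running sum = 12
  position 2: throw height = 3, running sum = 15
  position 3: throw height = 1, running sum = 16
  position 4: throw height = 4, running sum = 20
Total sum = 20; balls = sum / n = 20 / 5 = 4

Answer: 4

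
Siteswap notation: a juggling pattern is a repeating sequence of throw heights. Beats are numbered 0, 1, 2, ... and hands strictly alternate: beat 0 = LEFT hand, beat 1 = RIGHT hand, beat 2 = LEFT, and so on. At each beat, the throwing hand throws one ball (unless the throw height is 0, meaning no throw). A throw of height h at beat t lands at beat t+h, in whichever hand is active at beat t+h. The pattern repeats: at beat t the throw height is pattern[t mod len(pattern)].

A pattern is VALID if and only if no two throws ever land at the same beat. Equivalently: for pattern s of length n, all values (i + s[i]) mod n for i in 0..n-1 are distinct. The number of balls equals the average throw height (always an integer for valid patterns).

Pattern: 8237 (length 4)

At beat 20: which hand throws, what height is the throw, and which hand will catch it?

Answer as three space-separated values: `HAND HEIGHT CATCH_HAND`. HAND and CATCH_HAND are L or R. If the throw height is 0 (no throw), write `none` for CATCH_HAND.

Answer: L 8 L

Derivation:
Beat 20: 20 mod 2 = 0, so hand = L
Throw height = pattern[20 mod 4] = pattern[0] = 8
Lands at beat 20+8=28, 28 mod 2 = 0, so catch hand = L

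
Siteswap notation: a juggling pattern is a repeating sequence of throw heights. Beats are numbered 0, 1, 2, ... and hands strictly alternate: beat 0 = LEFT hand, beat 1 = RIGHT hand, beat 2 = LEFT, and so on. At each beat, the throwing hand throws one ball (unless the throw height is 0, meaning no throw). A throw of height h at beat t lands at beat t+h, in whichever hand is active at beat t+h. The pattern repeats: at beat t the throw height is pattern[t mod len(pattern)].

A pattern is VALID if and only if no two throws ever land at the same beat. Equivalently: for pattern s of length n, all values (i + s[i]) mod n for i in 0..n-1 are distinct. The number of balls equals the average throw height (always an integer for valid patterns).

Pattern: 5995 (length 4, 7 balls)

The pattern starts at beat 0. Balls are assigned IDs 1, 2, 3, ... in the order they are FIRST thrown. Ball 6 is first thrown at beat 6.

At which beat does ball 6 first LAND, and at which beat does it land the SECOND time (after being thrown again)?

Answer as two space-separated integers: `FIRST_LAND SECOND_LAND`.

Beat 0 (L): throw ball1 h=5 -> lands@5:R; in-air after throw: [b1@5:R]
Beat 1 (R): throw ball2 h=9 -> lands@10:L; in-air after throw: [b1@5:R b2@10:L]
Beat 2 (L): throw ball3 h=9 -> lands@11:R; in-air after throw: [b1@5:R b2@10:L b3@11:R]
Beat 3 (R): throw ball4 h=5 -> lands@8:L; in-air after throw: [b1@5:R b4@8:L b2@10:L b3@11:R]
Beat 4 (L): throw ball5 h=5 -> lands@9:R; in-air after throw: [b1@5:R b4@8:L b5@9:R b2@10:L b3@11:R]
Beat 5 (R): throw ball1 h=9 -> lands@14:L; in-air after throw: [b4@8:L b5@9:R b2@10:L b3@11:R b1@14:L]
Beat 6 (L): throw ball6 h=9 -> lands@15:R; in-air after throw: [b4@8:L b5@9:R b2@10:L b3@11:R b1@14:L b6@15:R]
Beat 7 (R): throw ball7 h=5 -> lands@12:L; in-air after throw: [b4@8:L b5@9:R b2@10:L b3@11:R b7@12:L b1@14:L b6@15:R]
Beat 8 (L): throw ball4 h=5 -> lands@13:R; in-air after throw: [b5@9:R b2@10:L b3@11:R b7@12:L b4@13:R b1@14:L b6@15:R]
Beat 9 (R): throw ball5 h=9 -> lands@18:L; in-air after throw: [b2@10:L b3@11:R b7@12:L b4@13:R b1@14:L b6@15:R b5@18:L]
Beat 10 (L): throw ball2 h=9 -> lands@19:R; in-air after throw: [b3@11:R b7@12:L b4@13:R b1@14:L b6@15:R b5@18:L b2@19:R]
Beat 11 (R): throw ball3 h=5 -> lands@16:L; in-air after throw: [b7@12:L b4@13:R b1@14:L b6@15:R b3@16:L b5@18:L b2@19:R]
Beat 12 (L): throw ball7 h=5 -> lands@17:R; in-air after throw: [b4@13:R b1@14:L b6@15:R b3@16:L b7@17:R b5@18:L b2@19:R]
Beat 13 (R): throw ball4 h=9 -> lands@22:L; in-air after throw: [b1@14:L b6@15:R b3@16:L b7@17:R b5@18:L b2@19:R b4@22:L]
Beat 14 (L): throw ball1 h=9 -> lands@23:R; in-air after throw: [b6@15:R b3@16:L b7@17:R b5@18:L b2@19:R b4@22:L b1@23:R]
Beat 15 (R): throw ball6 h=5 -> lands@20:L; in-air after throw: [b3@16:L b7@17:R b5@18:L b2@19:R b6@20:L b4@22:L b1@23:R]
Beat 16 (L): throw ball3 h=5 -> lands@21:R; in-air after throw: [b7@17:R b5@18:L b2@19:R b6@20:L b3@21:R b4@22:L b1@23:R]
Beat 17 (R): throw ball7 h=9 -> lands@26:L; in-air after throw: [b5@18:L b2@19:R b6@20:L b3@21:R b4@22:L b1@23:R b7@26:L]
Beat 18 (L): throw ball5 h=9 -> lands@27:R; in-air after throw: [b2@19:R b6@20:L b3@21:R b4@22:L b1@23:R b7@26:L b5@27:R]
Ball 6: thrown@6 h=9 -> first land @15; rethrown@15 h=5 -> second land @20

Answer: 15 20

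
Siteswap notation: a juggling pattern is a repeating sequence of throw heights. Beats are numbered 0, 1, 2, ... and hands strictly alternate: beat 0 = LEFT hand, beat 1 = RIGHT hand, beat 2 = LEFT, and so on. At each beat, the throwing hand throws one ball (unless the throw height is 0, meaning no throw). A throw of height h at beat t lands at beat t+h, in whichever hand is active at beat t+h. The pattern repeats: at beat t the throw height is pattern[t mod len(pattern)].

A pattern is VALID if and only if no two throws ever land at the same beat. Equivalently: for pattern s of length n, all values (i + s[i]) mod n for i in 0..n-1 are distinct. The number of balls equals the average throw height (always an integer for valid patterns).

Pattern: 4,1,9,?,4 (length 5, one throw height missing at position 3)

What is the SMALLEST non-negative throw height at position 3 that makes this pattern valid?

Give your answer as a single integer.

Answer: 2

Derivation:
i=0: (0 + 4) mod 5 = 4
i=1: (1 + 1) mod 5 = 2
i=2: (2 + 9) mod 5 = 1
i=3: s[i]=? (unknown)
i=4: (4 + 4) mod 5 = 3
Known residues: [1, 2, 3, 4]; need a permutation of 0..4, so missing residue r = 0
Need (3 + s) mod 5 = 0; smallest s = (0 - 3) mod 5 = 2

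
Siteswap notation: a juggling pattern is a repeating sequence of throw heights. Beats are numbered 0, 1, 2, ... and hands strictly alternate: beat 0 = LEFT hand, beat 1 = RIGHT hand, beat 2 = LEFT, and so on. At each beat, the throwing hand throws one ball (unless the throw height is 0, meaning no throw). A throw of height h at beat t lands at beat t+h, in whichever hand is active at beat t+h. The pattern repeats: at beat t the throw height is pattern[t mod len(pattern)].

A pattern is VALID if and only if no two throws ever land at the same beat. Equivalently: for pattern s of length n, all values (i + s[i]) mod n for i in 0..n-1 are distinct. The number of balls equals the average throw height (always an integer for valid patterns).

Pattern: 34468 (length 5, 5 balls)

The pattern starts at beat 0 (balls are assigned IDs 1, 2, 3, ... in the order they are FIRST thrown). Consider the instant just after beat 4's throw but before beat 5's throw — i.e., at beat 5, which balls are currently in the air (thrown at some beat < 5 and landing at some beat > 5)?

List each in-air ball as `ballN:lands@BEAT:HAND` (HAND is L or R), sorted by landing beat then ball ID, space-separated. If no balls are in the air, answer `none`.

Beat 0 (L): throw ball1 h=3 -> lands@3:R; in-air after throw: [b1@3:R]
Beat 1 (R): throw ball2 h=4 -> lands@5:R; in-air after throw: [b1@3:R b2@5:R]
Beat 2 (L): throw ball3 h=4 -> lands@6:L; in-air after throw: [b1@3:R b2@5:R b3@6:L]
Beat 3 (R): throw ball1 h=6 -> lands@9:R; in-air after throw: [b2@5:R b3@6:L b1@9:R]
Beat 4 (L): throw ball4 h=8 -> lands@12:L; in-air after throw: [b2@5:R b3@6:L b1@9:R b4@12:L]
Beat 5 (R): throw ball2 h=3 -> lands@8:L; in-air after throw: [b3@6:L b2@8:L b1@9:R b4@12:L]

Answer: ball3:lands@6:L ball1:lands@9:R ball4:lands@12:L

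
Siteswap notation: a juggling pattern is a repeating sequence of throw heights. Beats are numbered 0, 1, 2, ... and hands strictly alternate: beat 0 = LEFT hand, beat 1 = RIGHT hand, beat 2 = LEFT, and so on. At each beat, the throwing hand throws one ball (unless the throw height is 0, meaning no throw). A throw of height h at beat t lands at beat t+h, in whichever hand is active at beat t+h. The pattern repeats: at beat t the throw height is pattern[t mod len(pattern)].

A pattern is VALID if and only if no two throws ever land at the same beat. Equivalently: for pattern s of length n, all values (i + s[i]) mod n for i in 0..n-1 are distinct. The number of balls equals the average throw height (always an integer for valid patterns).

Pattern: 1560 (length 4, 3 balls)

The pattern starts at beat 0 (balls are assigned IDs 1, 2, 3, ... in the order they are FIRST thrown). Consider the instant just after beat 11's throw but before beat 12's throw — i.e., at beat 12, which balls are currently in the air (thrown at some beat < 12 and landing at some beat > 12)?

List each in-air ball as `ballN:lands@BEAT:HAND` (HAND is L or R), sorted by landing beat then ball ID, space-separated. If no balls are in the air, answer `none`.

Beat 0 (L): throw ball1 h=1 -> lands@1:R; in-air after throw: [b1@1:R]
Beat 1 (R): throw ball1 h=5 -> lands@6:L; in-air after throw: [b1@6:L]
Beat 2 (L): throw ball2 h=6 -> lands@8:L; in-air after throw: [b1@6:L b2@8:L]
Beat 4 (L): throw ball3 h=1 -> lands@5:R; in-air after throw: [b3@5:R b1@6:L b2@8:L]
Beat 5 (R): throw ball3 h=5 -> lands@10:L; in-air after throw: [b1@6:L b2@8:L b3@10:L]
Beat 6 (L): throw ball1 h=6 -> lands@12:L; in-air after throw: [b2@8:L b3@10:L b1@12:L]
Beat 8 (L): throw ball2 h=1 -> lands@9:R; in-air after throw: [b2@9:R b3@10:L b1@12:L]
Beat 9 (R): throw ball2 h=5 -> lands@14:L; in-air after throw: [b3@10:L b1@12:L b2@14:L]
Beat 10 (L): throw ball3 h=6 -> lands@16:L; in-air after throw: [b1@12:L b2@14:L b3@16:L]
Beat 12 (L): throw ball1 h=1 -> lands@13:R; in-air after throw: [b1@13:R b2@14:L b3@16:L]

Answer: ball2:lands@14:L ball3:lands@16:L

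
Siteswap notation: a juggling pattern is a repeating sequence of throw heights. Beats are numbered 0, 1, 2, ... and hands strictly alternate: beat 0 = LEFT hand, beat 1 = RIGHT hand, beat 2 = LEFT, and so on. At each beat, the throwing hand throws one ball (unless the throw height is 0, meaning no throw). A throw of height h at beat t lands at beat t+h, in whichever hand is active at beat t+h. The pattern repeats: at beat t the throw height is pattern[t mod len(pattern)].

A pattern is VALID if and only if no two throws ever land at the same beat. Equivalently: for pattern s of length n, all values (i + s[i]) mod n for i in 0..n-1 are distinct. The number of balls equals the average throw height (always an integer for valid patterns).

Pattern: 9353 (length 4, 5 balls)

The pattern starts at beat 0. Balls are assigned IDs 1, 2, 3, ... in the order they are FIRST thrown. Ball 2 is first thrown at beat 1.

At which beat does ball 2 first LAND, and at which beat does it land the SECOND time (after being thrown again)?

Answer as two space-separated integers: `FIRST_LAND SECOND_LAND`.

Beat 0 (L): throw ball1 h=9 -> lands@9:R; in-air after throw: [b1@9:R]
Beat 1 (R): throw ball2 h=3 -> lands@4:L; in-air after throw: [b2@4:L b1@9:R]
Beat 2 (L): throw ball3 h=5 -> lands@7:R; in-air after throw: [b2@4:L b3@7:R b1@9:R]
Beat 3 (R): throw ball4 h=3 -> lands@6:L; in-air after throw: [b2@4:L b4@6:L b3@7:R b1@9:R]
Beat 4 (L): throw ball2 h=9 -> lands@13:R; in-air after throw: [b4@6:L b3@7:R b1@9:R b2@13:R]
Beat 5 (R): throw ball5 h=3 -> lands@8:L; in-air after throw: [b4@6:L b3@7:R b5@8:L b1@9:R b2@13:R]
Beat 6 (L): throw ball4 h=5 -> lands@11:R; in-air after throw: [b3@7:R b5@8:L b1@9:R b4@11:R b2@13:R]
Beat 7 (R): throw ball3 h=3 -> lands@10:L; in-air after throw: [b5@8:L b1@9:R b3@10:L b4@11:R b2@13:R]
Beat 8 (L): throw ball5 h=9 -> lands@17:R; in-air after throw: [b1@9:R b3@10:L b4@11:R b2@13:R b5@17:R]
Beat 9 (R): throw ball1 h=3 -> lands@12:L; in-air after throw: [b3@10:L b4@11:R b1@12:L b2@13:R b5@17:R]
Beat 10 (L): throw ball3 h=5 -> lands@15:R; in-air after throw: [b4@11:R b1@12:L b2@13:R b3@15:R b5@17:R]
Beat 11 (R): throw ball4 h=3 -> lands@14:L; in-air after throw: [b1@12:L b2@13:R b4@14:L b3@15:R b5@17:R]
Beat 12 (L): throw ball1 h=9 -> lands@21:R; in-air after throw: [b2@13:R b4@14:L b3@15:R b5@17:R b1@21:R]
Beat 13 (R): throw ball2 h=3 -> lands@16:L; in-air after throw: [b4@14:L b3@15:R b2@16:L b5@17:R b1@21:R]
Ball 2: thrown@1 h=3 -> first land @4; rethrown@4 h=9 -> second land @13

Answer: 4 13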